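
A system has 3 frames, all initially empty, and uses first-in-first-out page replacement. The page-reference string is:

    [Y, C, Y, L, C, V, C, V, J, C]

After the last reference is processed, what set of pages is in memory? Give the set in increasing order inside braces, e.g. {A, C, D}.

Y: fault, frames {Y}
C: fault, frames {Y,C}
Y: hit
L: fault, frames {Y,C,L}
C: hit
V: fault, evict Y, frames {C,L,V}
C: hit
V: hit
J: fault, evict C, frames {L,V,J}
C: fault, evict L, frames {V,J,C}

{C, J, V}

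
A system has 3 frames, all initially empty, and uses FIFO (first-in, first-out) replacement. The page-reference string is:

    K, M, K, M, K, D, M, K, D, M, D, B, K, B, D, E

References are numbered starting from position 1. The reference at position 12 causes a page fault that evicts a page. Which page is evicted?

pos 1: K -> fault, frames [K]
pos 2: M -> fault, frames [K, M]
pos 3: K -> hit
pos 4: M -> hit
pos 5: K -> hit
pos 6: D -> fault, frames [K, M, D]
pos 7: M -> hit
pos 8: K -> hit
pos 9: D -> hit
pos 10: M -> hit
pos 11: D -> hit
pos 12: B -> fault, evict K, frames [M, D, B]
At position 12, page K is evicted.

K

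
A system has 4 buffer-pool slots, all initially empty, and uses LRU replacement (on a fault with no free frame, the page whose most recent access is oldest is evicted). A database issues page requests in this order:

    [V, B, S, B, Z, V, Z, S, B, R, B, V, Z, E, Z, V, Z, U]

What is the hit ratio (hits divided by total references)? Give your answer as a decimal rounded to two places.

V → miss, frames [V]
B → miss, frames [V, B]
S → miss, frames [V, B, S]
B → hit
Z → miss, frames [V, S, B, Z]
V → hit
Z → hit
S → hit
B → hit
R → miss, evict V, frames [Z, S, B, R]
B → hit
V → miss, evict Z, frames [S, R, B, V]
Z → miss, evict S, frames [R, B, V, Z]
E → miss, evict R, frames [B, V, Z, E]
Z → hit
V → hit
Z → hit
U → miss, evict B, frames [E, V, Z, U]
Hits: 9 of 18 references → 9/18 = 0.5000.

0.50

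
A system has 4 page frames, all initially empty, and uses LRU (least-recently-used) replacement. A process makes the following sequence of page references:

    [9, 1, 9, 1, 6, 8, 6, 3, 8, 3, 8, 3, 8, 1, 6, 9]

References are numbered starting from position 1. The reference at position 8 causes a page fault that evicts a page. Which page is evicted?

pos 1: 9 → fault, frames {9}
pos 2: 1 → fault, frames {9,1}
pos 3: 9 → hit
pos 4: 1 → hit
pos 5: 6 → fault, frames {9,1,6}
pos 6: 8 → fault, frames {9,1,6,8}
pos 7: 6 → hit
pos 8: 3 → fault, evict 9, frames {1,8,6,3}
At position 8, page 9 is evicted.

9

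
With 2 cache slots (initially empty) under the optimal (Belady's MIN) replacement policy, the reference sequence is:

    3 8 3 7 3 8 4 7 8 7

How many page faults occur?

3 → miss, frames (3)
8 → miss, frames (3 8)
3 → hit
7 → miss, evict 8, frames (3 7)
3 → hit
8 → miss, evict 3, frames (7 8)
4 → miss, evict 8, frames (7 4)
7 → hit
8 → miss, evict 4, frames (7 8)
7 → hit
Page faults: 6.

6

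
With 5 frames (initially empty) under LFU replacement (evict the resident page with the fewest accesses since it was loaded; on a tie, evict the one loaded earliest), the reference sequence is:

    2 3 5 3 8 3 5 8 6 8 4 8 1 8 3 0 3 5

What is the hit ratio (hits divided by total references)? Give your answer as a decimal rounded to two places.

2 -> fault, frames (2)
3 -> fault, frames (2 3)
5 -> fault, frames (2 3 5)
3 -> hit
8 -> fault, frames (2 3 5 8)
3 -> hit
5 -> hit
8 -> hit
6 -> fault, frames (2 3 5 8 6)
8 -> hit
4 -> fault, evict 2, frames (3 5 8 6 4)
8 -> hit
1 -> fault, evict 6, frames (3 5 8 4 1)
8 -> hit
3 -> hit
0 -> fault, evict 4, frames (3 5 8 1 0)
3 -> hit
5 -> hit
Hits: 10 of 18 references → 10/18 = 0.5556.

0.56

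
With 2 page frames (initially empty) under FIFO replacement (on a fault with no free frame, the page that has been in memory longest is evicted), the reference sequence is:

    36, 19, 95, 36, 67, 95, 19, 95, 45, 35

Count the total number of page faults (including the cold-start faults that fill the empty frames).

36: fault, frames [36]
19: fault, frames [36, 19]
95: fault, evict 36, frames [19, 95]
36: fault, evict 19, frames [95, 36]
67: fault, evict 95, frames [36, 67]
95: fault, evict 36, frames [67, 95]
19: fault, evict 67, frames [95, 19]
95: hit
45: fault, evict 95, frames [19, 45]
35: fault, evict 19, frames [45, 35]
Page faults: 9.

9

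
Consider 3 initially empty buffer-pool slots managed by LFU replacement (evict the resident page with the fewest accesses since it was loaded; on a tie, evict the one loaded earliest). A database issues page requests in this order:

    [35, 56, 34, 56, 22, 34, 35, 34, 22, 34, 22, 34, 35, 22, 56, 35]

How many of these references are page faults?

9

35: fault, frames [35]
56: fault, frames [35, 56]
34: fault, frames [35, 56, 34]
56: hit
22: fault, evict 35, frames [56, 34, 22]
34: hit
35: fault, evict 22, frames [56, 34, 35]
34: hit
22: fault, evict 35, frames [56, 34, 22]
34: hit
22: hit
34: hit
35: fault, evict 56, frames [34, 22, 35]
22: hit
56: fault, evict 35, frames [34, 22, 56]
35: fault, evict 56, frames [34, 22, 35]
Page faults: 9.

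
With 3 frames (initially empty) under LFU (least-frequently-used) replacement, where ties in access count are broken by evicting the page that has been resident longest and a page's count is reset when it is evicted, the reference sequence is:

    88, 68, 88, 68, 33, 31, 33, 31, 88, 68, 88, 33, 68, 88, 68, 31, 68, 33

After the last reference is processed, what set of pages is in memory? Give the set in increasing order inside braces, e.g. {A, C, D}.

88 -> fault, frames (88)
68 -> fault, frames (88 68)
88 -> hit
68 -> hit
33 -> fault, frames (88 68 33)
31 -> fault, evict 33, frames (88 68 31)
33 -> fault, evict 31, frames (88 68 33)
31 -> fault, evict 33, frames (88 68 31)
88 -> hit
68 -> hit
88 -> hit
33 -> fault, evict 31, frames (88 68 33)
68 -> hit
88 -> hit
68 -> hit
31 -> fault, evict 33, frames (88 68 31)
68 -> hit
33 -> fault, evict 31, frames (88 68 33)

{33, 68, 88}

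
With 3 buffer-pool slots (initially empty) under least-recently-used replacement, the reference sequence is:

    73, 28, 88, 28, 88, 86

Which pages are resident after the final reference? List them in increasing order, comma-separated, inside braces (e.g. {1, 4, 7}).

{28, 86, 88}

73: miss, frames [73]
28: miss, frames [73, 28]
88: miss, frames [73, 28, 88]
28: hit
88: hit
86: miss, evict 73, frames [28, 88, 86]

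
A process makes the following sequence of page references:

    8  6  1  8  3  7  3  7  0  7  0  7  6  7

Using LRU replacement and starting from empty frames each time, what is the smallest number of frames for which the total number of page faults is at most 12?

f=1: 14 faults
f=2: 8 faults
f=3: 7 faults
f=4: 7 faults
f=5: 7 faults
f=6: 6 faults
Smallest f with faults ≤ 12 is 2.

2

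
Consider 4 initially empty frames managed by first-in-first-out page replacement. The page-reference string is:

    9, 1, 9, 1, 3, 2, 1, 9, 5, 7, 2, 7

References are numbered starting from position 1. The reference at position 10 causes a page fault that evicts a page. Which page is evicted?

1

pos 1: 9: miss, frames {9}
pos 2: 1: miss, frames {9,1}
pos 3: 9: hit
pos 4: 1: hit
pos 5: 3: miss, frames {9,1,3}
pos 6: 2: miss, frames {9,1,3,2}
pos 7: 1: hit
pos 8: 9: hit
pos 9: 5: miss, evict 9, frames {1,3,2,5}
pos 10: 7: miss, evict 1, frames {3,2,5,7}
At position 10, page 1 is evicted.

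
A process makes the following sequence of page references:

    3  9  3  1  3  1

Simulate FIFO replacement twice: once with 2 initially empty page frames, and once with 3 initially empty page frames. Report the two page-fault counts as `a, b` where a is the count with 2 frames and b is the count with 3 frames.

4, 3

2 frames: F F . F F . → 4 faults.
3 frames: F F . F . . → 3 faults.
3 < 4: adding a frame reduced faults, as is typical.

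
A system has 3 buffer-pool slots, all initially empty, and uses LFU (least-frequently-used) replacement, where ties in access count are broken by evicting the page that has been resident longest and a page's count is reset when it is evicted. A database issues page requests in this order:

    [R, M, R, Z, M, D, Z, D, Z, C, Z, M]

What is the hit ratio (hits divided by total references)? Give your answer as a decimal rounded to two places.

R: fault, frames (R)
M: fault, frames (R M)
R: hit
Z: fault, frames (R M Z)
M: hit
D: fault, evict Z, frames (R M D)
Z: fault, evict D, frames (R M Z)
D: fault, evict Z, frames (R M D)
Z: fault, evict D, frames (R M Z)
C: fault, evict Z, frames (R M C)
Z: fault, evict C, frames (R M Z)
M: hit
Hits: 3 of 12 references → 3/12 = 0.2500.

0.25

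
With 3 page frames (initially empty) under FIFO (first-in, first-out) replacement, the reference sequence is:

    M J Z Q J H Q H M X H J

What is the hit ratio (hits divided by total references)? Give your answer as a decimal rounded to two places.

0.33

M → miss, frames {M}
J → miss, frames {M,J}
Z → miss, frames {M,J,Z}
Q → miss, evict M, frames {J,Z,Q}
J → hit
H → miss, evict J, frames {Z,Q,H}
Q → hit
H → hit
M → miss, evict Z, frames {Q,H,M}
X → miss, evict Q, frames {H,M,X}
H → hit
J → miss, evict H, frames {M,X,J}
Hits: 4 of 12 references → 4/12 = 0.3333.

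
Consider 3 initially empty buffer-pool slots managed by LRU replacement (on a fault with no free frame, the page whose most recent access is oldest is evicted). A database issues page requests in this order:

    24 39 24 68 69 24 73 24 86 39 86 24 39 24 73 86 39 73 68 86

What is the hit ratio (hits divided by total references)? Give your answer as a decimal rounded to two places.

0.40

24: fault, frames [24]
39: fault, frames [24, 39]
24: hit
68: fault, frames [39, 24, 68]
69: fault, evict 39, frames [24, 68, 69]
24: hit
73: fault, evict 68, frames [69, 24, 73]
24: hit
86: fault, evict 69, frames [73, 24, 86]
39: fault, evict 73, frames [24, 86, 39]
86: hit
24: hit
39: hit
24: hit
73: fault, evict 86, frames [39, 24, 73]
86: fault, evict 39, frames [24, 73, 86]
39: fault, evict 24, frames [73, 86, 39]
73: hit
68: fault, evict 86, frames [39, 73, 68]
86: fault, evict 39, frames [73, 68, 86]
Hits: 8 of 20 references → 8/20 = 0.4000.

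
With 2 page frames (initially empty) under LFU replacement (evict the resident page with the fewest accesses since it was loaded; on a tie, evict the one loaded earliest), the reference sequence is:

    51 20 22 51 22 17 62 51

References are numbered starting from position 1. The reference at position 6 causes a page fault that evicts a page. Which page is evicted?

pos 1: 51 → fault, frames {51}
pos 2: 20 → fault, frames {51,20}
pos 3: 22 → fault, evict 51, frames {20,22}
pos 4: 51 → fault, evict 20, frames {22,51}
pos 5: 22 → hit
pos 6: 17 → fault, evict 51, frames {22,17}
At position 6, page 51 is evicted.

51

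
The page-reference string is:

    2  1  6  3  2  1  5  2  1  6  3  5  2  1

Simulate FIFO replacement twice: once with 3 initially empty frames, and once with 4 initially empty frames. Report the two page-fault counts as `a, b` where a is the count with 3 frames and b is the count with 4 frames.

3 frames: F F F F F F F . . F F . F F → 11 faults.
4 frames: F F F F . . F F F F F F F F → 12 faults.
12 > 11: adding a frame increased faults — Belady's anomaly.

11, 12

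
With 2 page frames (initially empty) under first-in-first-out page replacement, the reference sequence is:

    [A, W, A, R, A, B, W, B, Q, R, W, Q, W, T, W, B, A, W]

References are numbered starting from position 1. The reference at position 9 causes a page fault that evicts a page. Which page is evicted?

B

pos 1: A -> fault, frames {A}
pos 2: W -> fault, frames {A,W}
pos 3: A -> hit
pos 4: R -> fault, evict A, frames {W,R}
pos 5: A -> fault, evict W, frames {R,A}
pos 6: B -> fault, evict R, frames {A,B}
pos 7: W -> fault, evict A, frames {B,W}
pos 8: B -> hit
pos 9: Q -> fault, evict B, frames {W,Q}
At position 9, page B is evicted.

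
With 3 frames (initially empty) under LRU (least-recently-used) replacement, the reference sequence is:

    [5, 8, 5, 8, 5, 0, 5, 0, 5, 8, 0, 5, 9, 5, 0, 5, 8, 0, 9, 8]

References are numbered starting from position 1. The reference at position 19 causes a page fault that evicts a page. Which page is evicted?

5

pos 1: 5 -> miss, frames (5)
pos 2: 8 -> miss, frames (5 8)
pos 3: 5 -> hit
pos 4: 8 -> hit
pos 5: 5 -> hit
pos 6: 0 -> miss, frames (8 5 0)
pos 7: 5 -> hit
pos 8: 0 -> hit
pos 9: 5 -> hit
pos 10: 8 -> hit
pos 11: 0 -> hit
pos 12: 5 -> hit
pos 13: 9 -> miss, evict 8, frames (0 5 9)
pos 14: 5 -> hit
pos 15: 0 -> hit
pos 16: 5 -> hit
pos 17: 8 -> miss, evict 9, frames (0 5 8)
pos 18: 0 -> hit
pos 19: 9 -> miss, evict 5, frames (8 0 9)
At position 19, page 5 is evicted.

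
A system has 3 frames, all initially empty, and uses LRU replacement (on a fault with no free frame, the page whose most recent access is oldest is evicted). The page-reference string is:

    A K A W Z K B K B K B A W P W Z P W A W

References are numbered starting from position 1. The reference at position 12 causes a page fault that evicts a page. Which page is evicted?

Z

pos 1: A → miss, frames (A)
pos 2: K → miss, frames (A K)
pos 3: A → hit
pos 4: W → miss, frames (K A W)
pos 5: Z → miss, evict K, frames (A W Z)
pos 6: K → miss, evict A, frames (W Z K)
pos 7: B → miss, evict W, frames (Z K B)
pos 8: K → hit
pos 9: B → hit
pos 10: K → hit
pos 11: B → hit
pos 12: A → miss, evict Z, frames (K B A)
At position 12, page Z is evicted.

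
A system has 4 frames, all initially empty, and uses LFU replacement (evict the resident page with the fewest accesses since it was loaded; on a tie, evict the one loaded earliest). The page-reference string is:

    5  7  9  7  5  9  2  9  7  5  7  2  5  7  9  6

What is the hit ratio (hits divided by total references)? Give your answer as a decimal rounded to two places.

5: fault, frames {5}
7: fault, frames {5,7}
9: fault, frames {5,7,9}
7: hit
5: hit
9: hit
2: fault, frames {5,7,9,2}
9: hit
7: hit
5: hit
7: hit
2: hit
5: hit
7: hit
9: hit
6: fault, evict 2, frames {5,7,9,6}
Hits: 11 of 16 references → 11/16 = 0.6875.

0.69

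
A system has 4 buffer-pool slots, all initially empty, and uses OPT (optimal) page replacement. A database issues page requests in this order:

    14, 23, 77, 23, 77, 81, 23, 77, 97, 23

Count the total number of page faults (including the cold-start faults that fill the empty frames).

5

14 → miss, frames [14]
23 → miss, frames [14, 23]
77 → miss, frames [14, 23, 77]
23 → hit
77 → hit
81 → miss, frames [14, 23, 77, 81]
23 → hit
77 → hit
97 → miss, evict 81, frames [14, 23, 77, 97]
23 → hit
Page faults: 5.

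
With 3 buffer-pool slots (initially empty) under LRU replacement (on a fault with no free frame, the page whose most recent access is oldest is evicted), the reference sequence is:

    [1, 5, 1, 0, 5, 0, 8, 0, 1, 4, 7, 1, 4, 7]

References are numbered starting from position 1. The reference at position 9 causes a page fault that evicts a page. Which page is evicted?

pos 1: 1 → fault, frames (1)
pos 2: 5 → fault, frames (1 5)
pos 3: 1 → hit
pos 4: 0 → fault, frames (5 1 0)
pos 5: 5 → hit
pos 6: 0 → hit
pos 7: 8 → fault, evict 1, frames (5 0 8)
pos 8: 0 → hit
pos 9: 1 → fault, evict 5, frames (8 0 1)
At position 9, page 5 is evicted.

5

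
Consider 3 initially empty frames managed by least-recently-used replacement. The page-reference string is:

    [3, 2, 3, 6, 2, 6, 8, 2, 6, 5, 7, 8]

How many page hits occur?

3 -> miss, frames {3}
2 -> miss, frames {3,2}
3 -> hit
6 -> miss, frames {2,3,6}
2 -> hit
6 -> hit
8 -> miss, evict 3, frames {2,6,8}
2 -> hit
6 -> hit
5 -> miss, evict 8, frames {2,6,5}
7 -> miss, evict 2, frames {6,5,7}
8 -> miss, evict 6, frames {5,7,8}
Hits: 5.

5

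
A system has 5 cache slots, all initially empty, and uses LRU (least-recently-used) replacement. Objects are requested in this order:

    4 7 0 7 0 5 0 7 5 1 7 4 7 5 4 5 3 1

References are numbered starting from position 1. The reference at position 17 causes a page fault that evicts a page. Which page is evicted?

0

pos 1: 4 -> miss, frames [4]
pos 2: 7 -> miss, frames [4, 7]
pos 3: 0 -> miss, frames [4, 7, 0]
pos 4: 7 -> hit
pos 5: 0 -> hit
pos 6: 5 -> miss, frames [4, 7, 0, 5]
pos 7: 0 -> hit
pos 8: 7 -> hit
pos 9: 5 -> hit
pos 10: 1 -> miss, frames [4, 0, 7, 5, 1]
pos 11: 7 -> hit
pos 12: 4 -> hit
pos 13: 7 -> hit
pos 14: 5 -> hit
pos 15: 4 -> hit
pos 16: 5 -> hit
pos 17: 3 -> miss, evict 0, frames [1, 7, 4, 5, 3]
At position 17, page 0 is evicted.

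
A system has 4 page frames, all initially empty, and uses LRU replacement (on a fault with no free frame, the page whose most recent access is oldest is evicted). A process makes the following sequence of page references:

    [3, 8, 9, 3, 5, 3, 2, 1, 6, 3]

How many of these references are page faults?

3 → miss, frames {3}
8 → miss, frames {3,8}
9 → miss, frames {3,8,9}
3 → hit
5 → miss, frames {8,9,3,5}
3 → hit
2 → miss, evict 8, frames {9,5,3,2}
1 → miss, evict 9, frames {5,3,2,1}
6 → miss, evict 5, frames {3,2,1,6}
3 → hit
Page faults: 7.

7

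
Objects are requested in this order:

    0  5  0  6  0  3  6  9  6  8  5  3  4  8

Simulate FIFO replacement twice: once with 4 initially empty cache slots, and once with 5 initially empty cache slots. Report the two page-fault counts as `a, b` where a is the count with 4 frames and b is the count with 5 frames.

8, 7

4 frames: F F . F . F . F . F F . F . → 8 faults.
5 frames: F F . F . F . F . F . . F . → 7 faults.
7 < 8: adding a frame reduced faults, as is typical.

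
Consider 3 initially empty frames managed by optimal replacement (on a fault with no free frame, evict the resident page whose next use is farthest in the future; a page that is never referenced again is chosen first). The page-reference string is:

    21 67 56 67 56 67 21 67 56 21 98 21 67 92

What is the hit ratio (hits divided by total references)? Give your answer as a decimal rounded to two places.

21 → miss, frames (21)
67 → miss, frames (21 67)
56 → miss, frames (21 67 56)
67 → hit
56 → hit
67 → hit
21 → hit
67 → hit
56 → hit
21 → hit
98 → miss, evict 56, frames (21 67 98)
21 → hit
67 → hit
92 → miss, evict 98, frames (21 67 92)
Hits: 9 of 14 references → 9/14 = 0.6429.

0.64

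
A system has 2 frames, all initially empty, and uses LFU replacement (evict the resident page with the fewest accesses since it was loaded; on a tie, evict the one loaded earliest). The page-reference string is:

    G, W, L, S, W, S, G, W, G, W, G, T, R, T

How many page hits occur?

1

G: fault, frames [G]
W: fault, frames [G, W]
L: fault, evict G, frames [W, L]
S: fault, evict W, frames [L, S]
W: fault, evict L, frames [S, W]
S: hit
G: fault, evict W, frames [S, G]
W: fault, evict G, frames [S, W]
G: fault, evict W, frames [S, G]
W: fault, evict G, frames [S, W]
G: fault, evict W, frames [S, G]
T: fault, evict G, frames [S, T]
R: fault, evict T, frames [S, R]
T: fault, evict R, frames [S, T]
Hits: 1.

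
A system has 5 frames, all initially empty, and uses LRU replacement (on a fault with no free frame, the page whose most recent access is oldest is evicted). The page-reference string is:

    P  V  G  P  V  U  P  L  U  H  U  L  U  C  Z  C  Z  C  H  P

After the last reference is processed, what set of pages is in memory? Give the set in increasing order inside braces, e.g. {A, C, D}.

{C, H, P, U, Z}

P -> miss, frames [P]
V -> miss, frames [P, V]
G -> miss, frames [P, V, G]
P -> hit
V -> hit
U -> miss, frames [G, P, V, U]
P -> hit
L -> miss, frames [G, V, U, P, L]
U -> hit
H -> miss, evict G, frames [V, P, L, U, H]
U -> hit
L -> hit
U -> hit
C -> miss, evict V, frames [P, H, L, U, C]
Z -> miss, evict P, frames [H, L, U, C, Z]
C -> hit
Z -> hit
C -> hit
H -> hit
P -> miss, evict L, frames [U, Z, C, H, P]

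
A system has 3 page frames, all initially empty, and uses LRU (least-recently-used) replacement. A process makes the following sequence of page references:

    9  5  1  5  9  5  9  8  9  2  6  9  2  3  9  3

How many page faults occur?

7

9 → fault, frames [9]
5 → fault, frames [9, 5]
1 → fault, frames [9, 5, 1]
5 → hit
9 → hit
5 → hit
9 → hit
8 → fault, evict 1, frames [5, 9, 8]
9 → hit
2 → fault, evict 5, frames [8, 9, 2]
6 → fault, evict 8, frames [9, 2, 6]
9 → hit
2 → hit
3 → fault, evict 6, frames [9, 2, 3]
9 → hit
3 → hit
Page faults: 7.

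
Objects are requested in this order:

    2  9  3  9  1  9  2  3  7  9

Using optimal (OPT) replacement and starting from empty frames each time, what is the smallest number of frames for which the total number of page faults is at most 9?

f=1: 10 faults
f=2: 7 faults
f=3: 6 faults
f=4: 5 faults
f=5: 5 faults
Smallest f with faults ≤ 9 is 2.

2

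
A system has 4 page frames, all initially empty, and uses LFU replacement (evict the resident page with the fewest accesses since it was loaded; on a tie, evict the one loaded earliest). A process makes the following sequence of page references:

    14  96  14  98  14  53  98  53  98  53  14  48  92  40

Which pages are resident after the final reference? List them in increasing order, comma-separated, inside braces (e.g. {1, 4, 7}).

14 -> fault, frames [14]
96 -> fault, frames [14, 96]
14 -> hit
98 -> fault, frames [14, 96, 98]
14 -> hit
53 -> fault, frames [14, 96, 98, 53]
98 -> hit
53 -> hit
98 -> hit
53 -> hit
14 -> hit
48 -> fault, evict 96, frames [14, 98, 53, 48]
92 -> fault, evict 48, frames [14, 98, 53, 92]
40 -> fault, evict 92, frames [14, 98, 53, 40]

{14, 40, 53, 98}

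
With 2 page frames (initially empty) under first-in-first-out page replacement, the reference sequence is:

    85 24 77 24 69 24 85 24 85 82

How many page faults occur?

7

85 → miss, frames (85)
24 → miss, frames (85 24)
77 → miss, evict 85, frames (24 77)
24 → hit
69 → miss, evict 24, frames (77 69)
24 → miss, evict 77, frames (69 24)
85 → miss, evict 69, frames (24 85)
24 → hit
85 → hit
82 → miss, evict 24, frames (85 82)
Page faults: 7.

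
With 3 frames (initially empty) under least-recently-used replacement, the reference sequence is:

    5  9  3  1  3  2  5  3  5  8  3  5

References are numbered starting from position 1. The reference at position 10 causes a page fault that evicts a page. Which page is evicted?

pos 1: 5: fault, frames {5}
pos 2: 9: fault, frames {5,9}
pos 3: 3: fault, frames {5,9,3}
pos 4: 1: fault, evict 5, frames {9,3,1}
pos 5: 3: hit
pos 6: 2: fault, evict 9, frames {1,3,2}
pos 7: 5: fault, evict 1, frames {3,2,5}
pos 8: 3: hit
pos 9: 5: hit
pos 10: 8: fault, evict 2, frames {3,5,8}
At position 10, page 2 is evicted.

2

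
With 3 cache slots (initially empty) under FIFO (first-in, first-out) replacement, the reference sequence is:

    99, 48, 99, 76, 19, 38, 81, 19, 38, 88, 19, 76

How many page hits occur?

3

99 -> miss, frames (99)
48 -> miss, frames (99 48)
99 -> hit
76 -> miss, frames (99 48 76)
19 -> miss, evict 99, frames (48 76 19)
38 -> miss, evict 48, frames (76 19 38)
81 -> miss, evict 76, frames (19 38 81)
19 -> hit
38 -> hit
88 -> miss, evict 19, frames (38 81 88)
19 -> miss, evict 38, frames (81 88 19)
76 -> miss, evict 81, frames (88 19 76)
Hits: 3.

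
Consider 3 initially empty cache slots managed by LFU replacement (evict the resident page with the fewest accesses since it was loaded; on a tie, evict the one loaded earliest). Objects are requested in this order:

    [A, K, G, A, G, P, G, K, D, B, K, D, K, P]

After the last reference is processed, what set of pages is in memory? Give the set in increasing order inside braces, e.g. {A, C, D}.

{A, G, P}

A → fault, frames (A)
K → fault, frames (A K)
G → fault, frames (A K G)
A → hit
G → hit
P → fault, evict K, frames (A G P)
G → hit
K → fault, evict P, frames (A G K)
D → fault, evict K, frames (A G D)
B → fault, evict D, frames (A G B)
K → fault, evict B, frames (A G K)
D → fault, evict K, frames (A G D)
K → fault, evict D, frames (A G K)
P → fault, evict K, frames (A G P)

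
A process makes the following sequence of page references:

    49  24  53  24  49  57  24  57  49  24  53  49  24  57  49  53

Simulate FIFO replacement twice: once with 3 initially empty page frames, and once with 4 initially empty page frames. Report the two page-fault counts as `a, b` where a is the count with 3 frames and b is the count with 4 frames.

9, 4

3 frames: F F F . . F . . F F F . . F F . → 9 faults.
4 frames: F F F . . F . . . . . . . . . . → 4 faults.
4 < 9: adding a frame reduced faults, as is typical.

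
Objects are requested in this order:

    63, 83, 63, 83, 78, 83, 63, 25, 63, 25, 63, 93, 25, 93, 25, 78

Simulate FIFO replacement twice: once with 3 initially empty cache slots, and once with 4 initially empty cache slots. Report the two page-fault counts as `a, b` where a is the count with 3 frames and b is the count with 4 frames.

7, 5

3 frames: F F . . F . . F F . . F . . . F → 7 faults.
4 frames: F F . . F . . F . . . F . . . . → 5 faults.
5 < 7: adding a frame reduced faults, as is typical.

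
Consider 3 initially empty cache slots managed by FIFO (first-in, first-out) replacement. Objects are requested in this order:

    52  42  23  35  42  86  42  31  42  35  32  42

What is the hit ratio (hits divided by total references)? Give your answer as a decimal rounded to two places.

0.17

52 -> fault, frames (52)
42 -> fault, frames (52 42)
23 -> fault, frames (52 42 23)
35 -> fault, evict 52, frames (42 23 35)
42 -> hit
86 -> fault, evict 42, frames (23 35 86)
42 -> fault, evict 23, frames (35 86 42)
31 -> fault, evict 35, frames (86 42 31)
42 -> hit
35 -> fault, evict 86, frames (42 31 35)
32 -> fault, evict 42, frames (31 35 32)
42 -> fault, evict 31, frames (35 32 42)
Hits: 2 of 12 references → 2/12 = 0.1667.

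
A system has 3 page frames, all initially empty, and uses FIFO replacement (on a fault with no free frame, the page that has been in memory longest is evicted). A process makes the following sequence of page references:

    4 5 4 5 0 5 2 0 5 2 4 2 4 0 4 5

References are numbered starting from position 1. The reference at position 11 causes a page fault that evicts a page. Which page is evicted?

5

pos 1: 4 → miss, frames (4)
pos 2: 5 → miss, frames (4 5)
pos 3: 4 → hit
pos 4: 5 → hit
pos 5: 0 → miss, frames (4 5 0)
pos 6: 5 → hit
pos 7: 2 → miss, evict 4, frames (5 0 2)
pos 8: 0 → hit
pos 9: 5 → hit
pos 10: 2 → hit
pos 11: 4 → miss, evict 5, frames (0 2 4)
At position 11, page 5 is evicted.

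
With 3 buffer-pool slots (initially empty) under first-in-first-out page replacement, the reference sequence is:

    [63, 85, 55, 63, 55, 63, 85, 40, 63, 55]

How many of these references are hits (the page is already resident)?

5

63 -> miss, frames (63)
85 -> miss, frames (63 85)
55 -> miss, frames (63 85 55)
63 -> hit
55 -> hit
63 -> hit
85 -> hit
40 -> miss, evict 63, frames (85 55 40)
63 -> miss, evict 85, frames (55 40 63)
55 -> hit
Hits: 5.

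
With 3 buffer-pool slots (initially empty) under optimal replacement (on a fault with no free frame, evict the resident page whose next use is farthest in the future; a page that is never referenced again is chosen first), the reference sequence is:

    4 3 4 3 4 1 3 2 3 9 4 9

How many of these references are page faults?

5

4: fault, frames [4]
3: fault, frames [4, 3]
4: hit
3: hit
4: hit
1: fault, frames [4, 3, 1]
3: hit
2: fault, evict 1, frames [4, 3, 2]
3: hit
9: fault, evict 2, frames [4, 3, 9]
4: hit
9: hit
Page faults: 5.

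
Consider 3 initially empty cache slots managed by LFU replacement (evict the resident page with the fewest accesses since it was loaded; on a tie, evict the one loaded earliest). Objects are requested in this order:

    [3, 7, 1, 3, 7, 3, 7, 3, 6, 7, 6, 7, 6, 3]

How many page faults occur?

4

3 -> miss, frames [3]
7 -> miss, frames [3, 7]
1 -> miss, frames [3, 7, 1]
3 -> hit
7 -> hit
3 -> hit
7 -> hit
3 -> hit
6 -> miss, evict 1, frames [3, 7, 6]
7 -> hit
6 -> hit
7 -> hit
6 -> hit
3 -> hit
Page faults: 4.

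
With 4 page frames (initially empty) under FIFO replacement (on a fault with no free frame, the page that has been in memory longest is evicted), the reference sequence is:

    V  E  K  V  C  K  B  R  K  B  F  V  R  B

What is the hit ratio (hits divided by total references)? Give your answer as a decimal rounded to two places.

0.43

V -> fault, frames (V)
E -> fault, frames (V E)
K -> fault, frames (V E K)
V -> hit
C -> fault, frames (V E K C)
K -> hit
B -> fault, evict V, frames (E K C B)
R -> fault, evict E, frames (K C B R)
K -> hit
B -> hit
F -> fault, evict K, frames (C B R F)
V -> fault, evict C, frames (B R F V)
R -> hit
B -> hit
Hits: 6 of 14 references → 6/14 = 0.4286.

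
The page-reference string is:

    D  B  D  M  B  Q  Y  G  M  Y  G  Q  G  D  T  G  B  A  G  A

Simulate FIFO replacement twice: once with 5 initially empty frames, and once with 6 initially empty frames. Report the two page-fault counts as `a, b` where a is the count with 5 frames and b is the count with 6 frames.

10, 8

5 frames: F F . F . F F F . . . . . F F . F F . . → 10 faults.
6 frames: F F . F . F F F . . . . . . F . . F . . → 8 faults.
8 < 10: adding a frame reduced faults, as is typical.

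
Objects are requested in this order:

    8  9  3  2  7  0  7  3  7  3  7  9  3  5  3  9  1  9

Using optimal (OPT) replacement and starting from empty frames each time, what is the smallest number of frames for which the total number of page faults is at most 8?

f=1: 18 faults
f=2: 11 faults
f=3: 9 faults
f=4: 8 faults
f=5: 8 faults
f=6: 8 faults
f=7: 8 faults
f=8: 8 faults
Smallest f with faults ≤ 8 is 4.

4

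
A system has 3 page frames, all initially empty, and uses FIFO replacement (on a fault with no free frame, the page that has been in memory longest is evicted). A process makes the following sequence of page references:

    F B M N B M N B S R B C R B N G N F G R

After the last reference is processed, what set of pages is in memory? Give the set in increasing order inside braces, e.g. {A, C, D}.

{F, G, R}

F: fault, frames (F)
B: fault, frames (F B)
M: fault, frames (F B M)
N: fault, evict F, frames (B M N)
B: hit
M: hit
N: hit
B: hit
S: fault, evict B, frames (M N S)
R: fault, evict M, frames (N S R)
B: fault, evict N, frames (S R B)
C: fault, evict S, frames (R B C)
R: hit
B: hit
N: fault, evict R, frames (B C N)
G: fault, evict B, frames (C N G)
N: hit
F: fault, evict C, frames (N G F)
G: hit
R: fault, evict N, frames (G F R)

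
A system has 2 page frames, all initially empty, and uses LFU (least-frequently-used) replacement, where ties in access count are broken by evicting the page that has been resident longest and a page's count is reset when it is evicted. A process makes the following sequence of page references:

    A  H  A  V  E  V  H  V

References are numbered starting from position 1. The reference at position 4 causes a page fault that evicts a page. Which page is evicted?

H

pos 1: A: miss, frames [A]
pos 2: H: miss, frames [A, H]
pos 3: A: hit
pos 4: V: miss, evict H, frames [A, V]
At position 4, page H is evicted.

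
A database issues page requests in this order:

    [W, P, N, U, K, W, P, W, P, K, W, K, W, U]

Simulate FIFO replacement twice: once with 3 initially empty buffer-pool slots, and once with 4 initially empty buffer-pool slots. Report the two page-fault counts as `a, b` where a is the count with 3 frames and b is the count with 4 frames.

8, 7

3 frames: F F F F F F F . . . . . . F → 8 faults.
4 frames: F F F F F F F . . . . . . . → 7 faults.
7 < 8: adding a frame reduced faults, as is typical.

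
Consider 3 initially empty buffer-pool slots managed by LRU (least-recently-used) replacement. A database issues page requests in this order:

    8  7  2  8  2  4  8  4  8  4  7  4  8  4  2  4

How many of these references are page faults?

6

8: miss, frames [8]
7: miss, frames [8, 7]
2: miss, frames [8, 7, 2]
8: hit
2: hit
4: miss, evict 7, frames [8, 2, 4]
8: hit
4: hit
8: hit
4: hit
7: miss, evict 2, frames [8, 4, 7]
4: hit
8: hit
4: hit
2: miss, evict 7, frames [8, 4, 2]
4: hit
Page faults: 6.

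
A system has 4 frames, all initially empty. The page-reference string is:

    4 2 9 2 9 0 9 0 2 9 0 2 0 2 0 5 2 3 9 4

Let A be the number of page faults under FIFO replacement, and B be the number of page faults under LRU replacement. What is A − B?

-1

Under FIFO: F F F . . F . . . . . . . . . F . F . F → 7 faults.
Under LRU: F F F . . F . . . . . . . . . F . F F F → 8 faults.
A − B = 7 − 8 = -1.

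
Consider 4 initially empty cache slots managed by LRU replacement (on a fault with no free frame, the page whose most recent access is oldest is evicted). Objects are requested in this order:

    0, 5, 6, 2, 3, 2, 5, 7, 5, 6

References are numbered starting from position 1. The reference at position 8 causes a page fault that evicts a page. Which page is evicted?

6

pos 1: 0: miss, frames (0)
pos 2: 5: miss, frames (0 5)
pos 3: 6: miss, frames (0 5 6)
pos 4: 2: miss, frames (0 5 6 2)
pos 5: 3: miss, evict 0, frames (5 6 2 3)
pos 6: 2: hit
pos 7: 5: hit
pos 8: 7: miss, evict 6, frames (3 2 5 7)
At position 8, page 6 is evicted.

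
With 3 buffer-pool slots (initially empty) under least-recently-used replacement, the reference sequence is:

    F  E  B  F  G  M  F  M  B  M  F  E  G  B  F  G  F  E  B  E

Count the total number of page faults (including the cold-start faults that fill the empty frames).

F -> miss, frames (F)
E -> miss, frames (F E)
B -> miss, frames (F E B)
F -> hit
G -> miss, evict E, frames (B F G)
M -> miss, evict B, frames (F G M)
F -> hit
M -> hit
B -> miss, evict G, frames (F M B)
M -> hit
F -> hit
E -> miss, evict B, frames (M F E)
G -> miss, evict M, frames (F E G)
B -> miss, evict F, frames (E G B)
F -> miss, evict E, frames (G B F)
G -> hit
F -> hit
E -> miss, evict B, frames (G F E)
B -> miss, evict G, frames (F E B)
E -> hit
Page faults: 12.

12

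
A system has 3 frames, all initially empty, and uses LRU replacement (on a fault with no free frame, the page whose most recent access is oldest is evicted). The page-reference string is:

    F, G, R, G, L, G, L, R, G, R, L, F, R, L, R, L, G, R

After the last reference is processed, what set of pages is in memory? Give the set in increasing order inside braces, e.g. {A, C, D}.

{G, L, R}

F -> fault, frames [F]
G -> fault, frames [F, G]
R -> fault, frames [F, G, R]
G -> hit
L -> fault, evict F, frames [R, G, L]
G -> hit
L -> hit
R -> hit
G -> hit
R -> hit
L -> hit
F -> fault, evict G, frames [R, L, F]
R -> hit
L -> hit
R -> hit
L -> hit
G -> fault, evict F, frames [R, L, G]
R -> hit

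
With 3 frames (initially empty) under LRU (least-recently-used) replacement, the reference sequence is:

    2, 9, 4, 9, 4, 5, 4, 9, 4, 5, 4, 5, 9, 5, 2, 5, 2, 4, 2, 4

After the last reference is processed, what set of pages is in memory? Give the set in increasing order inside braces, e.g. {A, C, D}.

2 → fault, frames [2]
9 → fault, frames [2, 9]
4 → fault, frames [2, 9, 4]
9 → hit
4 → hit
5 → fault, evict 2, frames [9, 4, 5]
4 → hit
9 → hit
4 → hit
5 → hit
4 → hit
5 → hit
9 → hit
5 → hit
2 → fault, evict 4, frames [9, 5, 2]
5 → hit
2 → hit
4 → fault, evict 9, frames [5, 2, 4]
2 → hit
4 → hit

{2, 4, 5}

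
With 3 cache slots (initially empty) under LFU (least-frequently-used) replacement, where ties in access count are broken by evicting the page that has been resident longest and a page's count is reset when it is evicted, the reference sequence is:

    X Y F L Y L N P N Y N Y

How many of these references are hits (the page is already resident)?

X -> fault, frames {X}
Y -> fault, frames {X,Y}
F -> fault, frames {X,Y,F}
L -> fault, evict X, frames {Y,F,L}
Y -> hit
L -> hit
N -> fault, evict F, frames {Y,L,N}
P -> fault, evict N, frames {Y,L,P}
N -> fault, evict P, frames {Y,L,N}
Y -> hit
N -> hit
Y -> hit
Hits: 5.

5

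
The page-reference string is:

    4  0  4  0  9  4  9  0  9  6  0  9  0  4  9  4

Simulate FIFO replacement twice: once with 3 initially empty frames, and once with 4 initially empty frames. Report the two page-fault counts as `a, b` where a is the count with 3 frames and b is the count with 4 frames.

3 frames: F F . . F . . . . F . . . F . . → 5 faults.
4 frames: F F . . F . . . . F . . . . . . → 4 faults.
4 < 5: adding a frame reduced faults, as is typical.

5, 4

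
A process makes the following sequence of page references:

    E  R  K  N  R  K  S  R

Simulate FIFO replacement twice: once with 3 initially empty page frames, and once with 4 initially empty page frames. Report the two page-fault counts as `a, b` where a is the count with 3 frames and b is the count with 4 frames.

3 frames: F F F F . . F F → 6 faults.
4 frames: F F F F . . F . → 5 faults.
5 < 6: adding a frame reduced faults, as is typical.

6, 5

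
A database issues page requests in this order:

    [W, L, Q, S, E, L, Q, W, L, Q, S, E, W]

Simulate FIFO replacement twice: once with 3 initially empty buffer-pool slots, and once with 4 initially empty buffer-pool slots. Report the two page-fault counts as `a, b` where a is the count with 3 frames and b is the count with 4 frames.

3 frames: F F F F F F F F . . F F . → 10 faults.
4 frames: F F F F F . . F F F F F F → 11 faults.
11 > 10: adding a frame increased faults — Belady's anomaly.

10, 11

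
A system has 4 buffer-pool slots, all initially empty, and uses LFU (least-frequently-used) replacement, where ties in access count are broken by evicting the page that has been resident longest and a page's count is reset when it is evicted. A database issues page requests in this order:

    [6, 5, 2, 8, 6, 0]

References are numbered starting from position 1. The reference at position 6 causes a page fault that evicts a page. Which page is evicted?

5

pos 1: 6 → fault, frames (6)
pos 2: 5 → fault, frames (6 5)
pos 3: 2 → fault, frames (6 5 2)
pos 4: 8 → fault, frames (6 5 2 8)
pos 5: 6 → hit
pos 6: 0 → fault, evict 5, frames (6 2 8 0)
At position 6, page 5 is evicted.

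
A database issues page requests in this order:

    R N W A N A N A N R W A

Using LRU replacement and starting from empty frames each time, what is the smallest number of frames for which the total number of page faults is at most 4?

f=1: 12 faults
f=2: 8 faults
f=3: 7 faults
f=4: 4 faults
Smallest f with faults ≤ 4 is 4.

4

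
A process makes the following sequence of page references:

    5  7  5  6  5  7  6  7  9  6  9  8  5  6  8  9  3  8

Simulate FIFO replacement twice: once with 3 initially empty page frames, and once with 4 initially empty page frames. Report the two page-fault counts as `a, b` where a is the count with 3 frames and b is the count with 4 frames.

3 frames: F F . F . . . . F . . F F F . F F F → 10 faults.
4 frames: F F . F . . . . F . . F F . . . F . → 7 faults.
7 < 10: adding a frame reduced faults, as is typical.

10, 7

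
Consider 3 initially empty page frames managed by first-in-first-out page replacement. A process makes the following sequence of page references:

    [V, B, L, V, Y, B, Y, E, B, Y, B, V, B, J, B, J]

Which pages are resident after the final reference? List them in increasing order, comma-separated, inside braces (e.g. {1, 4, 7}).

{B, J, V}

V -> fault, frames [V]
B -> fault, frames [V, B]
L -> fault, frames [V, B, L]
V -> hit
Y -> fault, evict V, frames [B, L, Y]
B -> hit
Y -> hit
E -> fault, evict B, frames [L, Y, E]
B -> fault, evict L, frames [Y, E, B]
Y -> hit
B -> hit
V -> fault, evict Y, frames [E, B, V]
B -> hit
J -> fault, evict E, frames [B, V, J]
B -> hit
J -> hit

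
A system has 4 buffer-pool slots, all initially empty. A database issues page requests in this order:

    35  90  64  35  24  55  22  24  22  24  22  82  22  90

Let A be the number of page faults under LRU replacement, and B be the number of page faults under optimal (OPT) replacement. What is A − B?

Under LRU: F F F . F F F . . . . F . F → 8 faults.
Under OPT: F F F . F F F . . . . F . . → 7 faults.
A − B = 8 − 7 = 1.

1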